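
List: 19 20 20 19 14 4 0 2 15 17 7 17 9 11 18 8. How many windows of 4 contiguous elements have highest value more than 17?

19 20 20 19 → max 20  > 17 ✓
20 20 19 14 → max 20  > 17 ✓
20 19 14 4 → max 20  > 17 ✓
19 14 4 0 → max 19  > 17 ✓
14 4 0 2 → max 14
4 0 2 15 → max 15
0 2 15 17 → max 17
2 15 17 7 → max 17
15 17 7 17 → max 17
17 7 17 9 → max 17
7 17 9 11 → max 17
17 9 11 18 → max 18  > 17 ✓
9 11 18 8 → max 18  > 17 ✓
6 windows satisfy the condition.

6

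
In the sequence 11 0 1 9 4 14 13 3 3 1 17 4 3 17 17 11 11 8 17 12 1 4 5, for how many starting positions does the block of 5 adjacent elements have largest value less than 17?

(11, 0, 1, 9, 4) → max 11  < 17 ✓
(0, 1, 9, 4, 14) → max 14  < 17 ✓
(1, 9, 4, 14, 13) → max 14  < 17 ✓
(9, 4, 14, 13, 3) → max 14  < 17 ✓
(4, 14, 13, 3, 3) → max 14  < 17 ✓
(14, 13, 3, 3, 1) → max 14  < 17 ✓
(13, 3, 3, 1, 17) → max 17
(3, 3, 1, 17, 4) → max 17
(3, 1, 17, 4, 3) → max 17
(1, 17, 4, 3, 17) → max 17
(17, 4, 3, 17, 17) → max 17
(4, 3, 17, 17, 11) → max 17
(3, 17, 17, 11, 11) → max 17
(17, 17, 11, 11, 8) → max 17
(17, 11, 11, 8, 17) → max 17
(11, 11, 8, 17, 12) → max 17
(11, 8, 17, 12, 1) → max 17
(8, 17, 12, 1, 4) → max 17
(17, 12, 1, 4, 5) → max 17
6 windows satisfy the condition.

6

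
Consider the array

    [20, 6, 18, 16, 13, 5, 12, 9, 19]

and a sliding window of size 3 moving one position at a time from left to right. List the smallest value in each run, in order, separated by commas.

6, 6, 13, 5, 5, 5, 9

20 6 18 → min 6
6 18 16 → min 6
18 16 13 → min 13
16 13 5 → min 5
13 5 12 → min 5
5 12 9 → min 5
12 9 19 → min 9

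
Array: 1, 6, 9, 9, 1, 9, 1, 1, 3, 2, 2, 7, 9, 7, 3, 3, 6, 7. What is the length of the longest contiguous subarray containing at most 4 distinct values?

9

[1] 1 distinct, len 1
[1, 6] 2 distinct, len 2
[1, 6, 9] 3 distinct, len 3
[1, 6, 9, 9] 3 distinct, len 4
[1, 6, 9, 9, 1] 3 distinct, len 5
[1, 6, 9, 9, 1, 9] 3 distinct, len 6
[1, 6, 9, 9, 1, 9, 1] 3 distinct, len 7
[1, 6, 9, 9, 1, 9, 1, 1] 3 distinct, len 8
[1, 6, 9, 9, 1, 9, 1, 1, 3] 4 distinct, len 9
[9, 9, 1, 9, 1, 1, 3, 2] 4 distinct, len 8
[9, 9, 1, 9, 1, 1, 3, 2, 2] 4 distinct, len 9
[1, 1, 3, 2, 2, 7] 4 distinct, len 6
[3, 2, 2, 7, 9] 4 distinct, len 5
[3, 2, 2, 7, 9, 7] 4 distinct, len 6
[3, 2, 2, 7, 9, 7, 3] 4 distinct, len 7
[3, 2, 2, 7, 9, 7, 3, 3] 4 distinct, len 8
[7, 9, 7, 3, 3, 6] 4 distinct, len 6
[7, 9, 7, 3, 3, 6, 7] 4 distinct, len 7
Longest length with ≤4 distinct: 9.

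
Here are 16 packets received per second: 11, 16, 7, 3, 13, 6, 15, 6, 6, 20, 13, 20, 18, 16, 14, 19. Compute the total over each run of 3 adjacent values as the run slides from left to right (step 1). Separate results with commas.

34, 26, 23, 22, 34, 27, 27, 32, 39, 53, 51, 54, 48, 49

Sliding a size-3 window across the 16 values:
[11, 16, 7] → sum 34
[16, 7, 3] → sum 26
[7, 3, 13] → sum 23
[3, 13, 6] → sum 22
[13, 6, 15] → sum 34
[6, 15, 6] → sum 27
[15, 6, 6] → sum 27
[6, 6, 20] → sum 32
[6, 20, 13] → sum 39
[20, 13, 20] → sum 53
[13, 20, 18] → sum 51
[20, 18, 16] → sum 54
[18, 16, 14] → sum 48
[16, 14, 19] → sum 49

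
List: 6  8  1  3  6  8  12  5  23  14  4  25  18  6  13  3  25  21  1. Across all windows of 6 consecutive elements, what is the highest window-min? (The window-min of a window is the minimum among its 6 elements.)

5

Window mins for each of the 14 positions:
(6, 8, 1, 3, 6, 8) → min 1
(8, 1, 3, 6, 8, 12) → min 1
(1, 3, 6, 8, 12, 5) → min 1
(3, 6, 8, 12, 5, 23) → min 3
(6, 8, 12, 5, 23, 14) → min 5
(8, 12, 5, 23, 14, 4) → min 4
(12, 5, 23, 14, 4, 25) → min 4
(5, 23, 14, 4, 25, 18) → min 4
(23, 14, 4, 25, 18, 6) → min 4
(14, 4, 25, 18, 6, 13) → min 4
(4, 25, 18, 6, 13, 3) → min 3
(25, 18, 6, 13, 3, 25) → min 3
(18, 6, 13, 3, 25, 21) → min 3
(6, 13, 3, 25, 21, 1) → min 1
Highest of these is 5.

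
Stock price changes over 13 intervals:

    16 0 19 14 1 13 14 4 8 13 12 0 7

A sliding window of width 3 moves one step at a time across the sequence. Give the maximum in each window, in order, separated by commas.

16 0 19 → max 19
0 19 14 → max 19
19 14 1 → max 19
14 1 13 → max 14
1 13 14 → max 14
13 14 4 → max 14
14 4 8 → max 14
4 8 13 → max 13
8 13 12 → max 13
13 12 0 → max 13
12 0 7 → max 12

19, 19, 19, 14, 14, 14, 14, 13, 13, 13, 12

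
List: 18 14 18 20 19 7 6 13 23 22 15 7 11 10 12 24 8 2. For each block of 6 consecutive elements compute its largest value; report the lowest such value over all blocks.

20

Each size-6 window and its max:
[18, 14, 18, 20, 19, 7] → max 20
[14, 18, 20, 19, 7, 6] → max 20
[18, 20, 19, 7, 6, 13] → max 20
[20, 19, 7, 6, 13, 23] → max 23
[19, 7, 6, 13, 23, 22] → max 23
[7, 6, 13, 23, 22, 15] → max 23
[6, 13, 23, 22, 15, 7] → max 23
[13, 23, 22, 15, 7, 11] → max 23
[23, 22, 15, 7, 11, 10] → max 23
[22, 15, 7, 11, 10, 12] → max 22
[15, 7, 11, 10, 12, 24] → max 24
[7, 11, 10, 12, 24, 8] → max 24
[11, 10, 12, 24, 8, 2] → max 24
Lowest of these is 20.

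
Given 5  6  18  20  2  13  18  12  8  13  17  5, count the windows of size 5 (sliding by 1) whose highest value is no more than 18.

4

5 6 18 20 2 → max 20
6 18 20 2 13 → max 20
18 20 2 13 18 → max 20
20 2 13 18 12 → max 20
2 13 18 12 8 → max 18  ≤ 18 ✓
13 18 12 8 13 → max 18  ≤ 18 ✓
18 12 8 13 17 → max 18  ≤ 18 ✓
12 8 13 17 5 → max 17  ≤ 18 ✓
4 windows satisfy the condition.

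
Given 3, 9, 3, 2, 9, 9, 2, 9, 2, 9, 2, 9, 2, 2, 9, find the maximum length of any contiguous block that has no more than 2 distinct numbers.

12

Extend right; when distinct count exceeds 2, shrink from the left:
[3] 1 distinct, len 1
[3, 9] 2 distinct, len 2
[3, 9, 3] 2 distinct, len 3
[3, 2] 2 distinct, len 2
[2, 9] 2 distinct, len 2
[2, 9, 9] 2 distinct, len 3
[2, 9, 9, 2] 2 distinct, len 4
[2, 9, 9, 2, 9] 2 distinct, len 5
[2, 9, 9, 2, 9, 2] 2 distinct, len 6
[2, 9, 9, 2, 9, 2, 9] 2 distinct, len 7
[2, 9, 9, 2, 9, 2, 9, 2] 2 distinct, len 8
[2, 9, 9, 2, 9, 2, 9, 2, 9] 2 distinct, len 9
[2, 9, 9, 2, 9, 2, 9, 2, 9, 2] 2 distinct, len 10
[2, 9, 9, 2, 9, 2, 9, 2, 9, 2, 2] 2 distinct, len 11
[2, 9, 9, 2, 9, 2, 9, 2, 9, 2, 2, 9] 2 distinct, len 12
Longest length with ≤2 distinct: 12.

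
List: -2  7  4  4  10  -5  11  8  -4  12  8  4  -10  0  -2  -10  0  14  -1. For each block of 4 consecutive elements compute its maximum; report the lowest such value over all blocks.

Window maxs for each of the 16 positions:
[-2, 7, 4, 4] → max 7
[7, 4, 4, 10] → max 10
[4, 4, 10, -5] → max 10
[4, 10, -5, 11] → max 11
[10, -5, 11, 8] → max 11
[-5, 11, 8, -4] → max 11
[11, 8, -4, 12] → max 12
[8, -4, 12, 8] → max 12
[-4, 12, 8, 4] → max 12
[12, 8, 4, -10] → max 12
[8, 4, -10, 0] → max 8
[4, -10, 0, -2] → max 4
[-10, 0, -2, -10] → max 0
[0, -2, -10, 0] → max 0
[-2, -10, 0, 14] → max 14
[-10, 0, 14, -1] → max 14
Lowest of these is 0.

0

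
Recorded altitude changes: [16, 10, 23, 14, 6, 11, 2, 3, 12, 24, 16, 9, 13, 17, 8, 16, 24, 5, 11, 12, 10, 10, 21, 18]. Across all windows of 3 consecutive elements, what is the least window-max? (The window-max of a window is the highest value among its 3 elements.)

Each size-3 window and its max:
16 10 23 → max 23
10 23 14 → max 23
23 14 6 → max 23
14 6 11 → max 14
6 11 2 → max 11
11 2 3 → max 11
2 3 12 → max 12
3 12 24 → max 24
12 24 16 → max 24
24 16 9 → max 24
16 9 13 → max 16
9 13 17 → max 17
13 17 8 → max 17
17 8 16 → max 17
8 16 24 → max 24
16 24 5 → max 24
24 5 11 → max 24
5 11 12 → max 12
11 12 10 → max 12
12 10 10 → max 12
10 10 21 → max 21
10 21 18 → max 21
Least of these is 11.

11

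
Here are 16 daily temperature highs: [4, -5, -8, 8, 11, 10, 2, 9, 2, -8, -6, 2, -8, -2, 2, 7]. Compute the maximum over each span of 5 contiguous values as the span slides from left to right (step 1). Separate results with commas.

Sliding a size-5 window across the 16 values:
4 -5 -8 8 11 → max 11
-5 -8 8 11 10 → max 11
-8 8 11 10 2 → max 11
8 11 10 2 9 → max 11
11 10 2 9 2 → max 11
10 2 9 2 -8 → max 10
2 9 2 -8 -6 → max 9
9 2 -8 -6 2 → max 9
2 -8 -6 2 -8 → max 2
-8 -6 2 -8 -2 → max 2
-6 2 -8 -2 2 → max 2
2 -8 -2 2 7 → max 7

11, 11, 11, 11, 11, 10, 9, 9, 2, 2, 2, 7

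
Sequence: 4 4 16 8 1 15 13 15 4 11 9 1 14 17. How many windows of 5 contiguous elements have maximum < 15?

4 4 16 8 1 → max 16
4 16 8 1 15 → max 16
16 8 1 15 13 → max 16
8 1 15 13 15 → max 15
1 15 13 15 4 → max 15
15 13 15 4 11 → max 15
13 15 4 11 9 → max 15
15 4 11 9 1 → max 15
4 11 9 1 14 → max 14  < 15 ✓
11 9 1 14 17 → max 17
1 window satisfy the condition.

1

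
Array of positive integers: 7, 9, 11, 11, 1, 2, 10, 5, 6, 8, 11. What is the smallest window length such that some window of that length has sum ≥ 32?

add 7: running sum 7 < 32
add 9: running sum 16 < 32
add 11: running sum 27 < 32
add 11: shortest ending here [7, 9, 11, 11] sum 38, len 4
add 1: shortest ending here [9, 11, 11, 1] sum 32, len 4
add 2: shortest ending here [9, 11, 11, 1, 2] sum 34, len 5
add 10: shortest ending here [11, 11, 1, 2, 10] sum 35, len 5
add 5: shortest ending here [11, 11, 1, 2, 10, 5] sum 40, len 6
add 6: shortest ending here [11, 1, 2, 10, 5, 6] sum 35, len 6
add 8: shortest ending here [1, 2, 10, 5, 6, 8] sum 32, len 6
add 11: shortest ending here [10, 5, 6, 8, 11] sum 40, len 5
Shortest qualifying length: 4.

4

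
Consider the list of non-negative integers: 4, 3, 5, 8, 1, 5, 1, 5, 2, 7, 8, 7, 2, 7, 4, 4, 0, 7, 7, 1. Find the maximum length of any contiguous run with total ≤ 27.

[4] sum 4 len 1
[4, 3] sum 7 len 2
[4, 3, 5] sum 12 len 3
[4, 3, 5, 8] sum 20 len 4
[4, 3, 5, 8, 1] sum 21 len 5
[4, 3, 5, 8, 1, 5] sum 26 len 6
[4, 3, 5, 8, 1, 5, 1] sum 27 len 7
[5, 8, 1, 5, 1, 5] sum 25 len 6
[5, 8, 1, 5, 1, 5, 2] sum 27 len 7
[1, 5, 1, 5, 2, 7] sum 21 len 6
[1, 5, 2, 7, 8] sum 23 len 5
[2, 7, 8, 7] sum 24 len 4
[2, 7, 8, 7, 2] sum 26 len 5
[8, 7, 2, 7] sum 24 len 4
[7, 2, 7, 4] sum 20 len 4
[7, 2, 7, 4, 4] sum 24 len 5
[7, 2, 7, 4, 4, 0] sum 24 len 6
[2, 7, 4, 4, 0, 7] sum 24 len 6
[4, 4, 0, 7, 7] sum 22 len 5
[4, 4, 0, 7, 7, 1] sum 23 len 6
Longest length seen: 7.

7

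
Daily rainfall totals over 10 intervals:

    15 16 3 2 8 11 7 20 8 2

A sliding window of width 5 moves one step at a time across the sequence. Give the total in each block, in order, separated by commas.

(15, 16, 3, 2, 8) → sum 44
(16, 3, 2, 8, 11) → sum 40
(3, 2, 8, 11, 7) → sum 31
(2, 8, 11, 7, 20) → sum 48
(8, 11, 7, 20, 8) → sum 54
(11, 7, 20, 8, 2) → sum 48

44, 40, 31, 48, 54, 48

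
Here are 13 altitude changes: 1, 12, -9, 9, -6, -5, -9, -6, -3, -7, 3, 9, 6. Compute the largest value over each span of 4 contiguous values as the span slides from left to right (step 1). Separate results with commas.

Sliding a size-4 window across the 13 values:
[1, 12, -9, 9] → max 12
[12, -9, 9, -6] → max 12
[-9, 9, -6, -5] → max 9
[9, -6, -5, -9] → max 9
[-6, -5, -9, -6] → max -5
[-5, -9, -6, -3] → max -3
[-9, -6, -3, -7] → max -3
[-6, -3, -7, 3] → max 3
[-3, -7, 3, 9] → max 9
[-7, 3, 9, 6] → max 9

12, 12, 9, 9, -5, -3, -3, 3, 9, 9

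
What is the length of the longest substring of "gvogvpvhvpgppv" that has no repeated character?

4

add g: [g] len 1
add v: [g, v] len 2
add o: [g, v, o] len 3
add g (repeat g, move left end past it): [v, o, g] len 3
add v (repeat v, move left end past it): [o, g, v] len 3
add p: [o, g, v, p] len 4
add v (repeat v, move left end past it): [p, v] len 2
add h: [p, v, h] len 3
add v (repeat v, move left end past it): [h, v] len 2
add p: [h, v, p] len 3
add g: [h, v, p, g] len 4
add p (repeat p, move left end past it): [g, p] len 2
add p (repeat p, move left end past it): [p] len 1
add v: [p, v] len 2
Longest all-distinct length: 4.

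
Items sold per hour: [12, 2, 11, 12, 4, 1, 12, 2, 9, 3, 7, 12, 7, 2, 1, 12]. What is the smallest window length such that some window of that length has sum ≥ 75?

add 12: running sum 12 < 75
add 2: running sum 14 < 75
add 11: running sum 25 < 75
add 12: running sum 37 < 75
add 4: running sum 41 < 75
add 1: running sum 42 < 75
add 12: running sum 54 < 75
add 2: running sum 56 < 75
add 9: running sum 65 < 75
add 3: running sum 68 < 75
add 7: shortest ending here [12, 2, 11, 12, 4, 1, 12, 2, 9, 3, 7] sum 75, len 11
add 12: shortest ending here [2, 11, 12, 4, 1, 12, 2, 9, 3, 7, 12] sum 75, len 11
add 7: shortest ending here [11, 12, 4, 1, 12, 2, 9, 3, 7, 12, 7] sum 80, len 11
add 2: shortest ending here [11, 12, 4, 1, 12, 2, 9, 3, 7, 12, 7, 2] sum 82, len 12
add 1: shortest ending here [11, 12, 4, 1, 12, 2, 9, 3, 7, 12, 7, 2, 1] sum 83, len 13
add 12: shortest ending here [12, 4, 1, 12, 2, 9, 3, 7, 12, 7, 2, 1, 12] sum 84, len 13
Shortest qualifying length: 11.

11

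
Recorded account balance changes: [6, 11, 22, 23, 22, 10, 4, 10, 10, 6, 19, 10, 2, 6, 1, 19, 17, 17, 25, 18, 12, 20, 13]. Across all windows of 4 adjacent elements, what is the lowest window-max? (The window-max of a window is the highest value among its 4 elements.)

10

[6, 11, 22, 23] → max 23
[11, 22, 23, 22] → max 23
[22, 23, 22, 10] → max 23
[23, 22, 10, 4] → max 23
[22, 10, 4, 10] → max 22
[10, 4, 10, 10] → max 10
[4, 10, 10, 6] → max 10
[10, 10, 6, 19] → max 19
[10, 6, 19, 10] → max 19
[6, 19, 10, 2] → max 19
[19, 10, 2, 6] → max 19
[10, 2, 6, 1] → max 10
[2, 6, 1, 19] → max 19
[6, 1, 19, 17] → max 19
[1, 19, 17, 17] → max 19
[19, 17, 17, 25] → max 25
[17, 17, 25, 18] → max 25
[17, 25, 18, 12] → max 25
[25, 18, 12, 20] → max 25
[18, 12, 20, 13] → max 20
Lowest of these is 10.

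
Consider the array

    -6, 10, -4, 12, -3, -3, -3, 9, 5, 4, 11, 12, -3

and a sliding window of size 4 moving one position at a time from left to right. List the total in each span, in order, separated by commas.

12, 15, 2, 3, 0, 8, 15, 29, 32, 24

(-6, 10, -4, 12) → sum 12
(10, -4, 12, -3) → sum 15
(-4, 12, -3, -3) → sum 2
(12, -3, -3, -3) → sum 3
(-3, -3, -3, 9) → sum 0
(-3, -3, 9, 5) → sum 8
(-3, 9, 5, 4) → sum 15
(9, 5, 4, 11) → sum 29
(5, 4, 11, 12) → sum 32
(4, 11, 12, -3) → sum 24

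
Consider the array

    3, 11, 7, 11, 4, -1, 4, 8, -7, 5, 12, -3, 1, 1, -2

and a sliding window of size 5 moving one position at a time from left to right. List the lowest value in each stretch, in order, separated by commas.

Sliding a size-5 window across the 15 values:
[3, 11, 7, 11, 4] → min 3
[11, 7, 11, 4, -1] → min -1
[7, 11, 4, -1, 4] → min -1
[11, 4, -1, 4, 8] → min -1
[4, -1, 4, 8, -7] → min -7
[-1, 4, 8, -7, 5] → min -7
[4, 8, -7, 5, 12] → min -7
[8, -7, 5, 12, -3] → min -7
[-7, 5, 12, -3, 1] → min -7
[5, 12, -3, 1, 1] → min -3
[12, -3, 1, 1, -2] → min -3

3, -1, -1, -1, -7, -7, -7, -7, -7, -3, -3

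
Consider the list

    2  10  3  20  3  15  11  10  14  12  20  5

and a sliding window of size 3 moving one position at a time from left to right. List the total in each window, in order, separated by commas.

(2, 10, 3) → sum 15
(10, 3, 20) → sum 33
(3, 20, 3) → sum 26
(20, 3, 15) → sum 38
(3, 15, 11) → sum 29
(15, 11, 10) → sum 36
(11, 10, 14) → sum 35
(10, 14, 12) → sum 36
(14, 12, 20) → sum 46
(12, 20, 5) → sum 37

15, 33, 26, 38, 29, 36, 35, 36, 46, 37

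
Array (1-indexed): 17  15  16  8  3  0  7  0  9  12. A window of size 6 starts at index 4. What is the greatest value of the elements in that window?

Elements at indices 4..9: 8, 3, 0, 7, 0, 9
max(8, 3, 0, 7, 0, 9) = 9

9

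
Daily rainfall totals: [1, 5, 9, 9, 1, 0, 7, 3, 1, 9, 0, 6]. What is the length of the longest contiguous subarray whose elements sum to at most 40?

9

→ 1: sum 1, len 1
→ 5: sum 6, len 2
→ 9: sum 15, len 3
→ 9: sum 24, len 4
→ 1: sum 25, len 5
→ 0: sum 25, len 6
→ 7: sum 32, len 7
→ 3: sum 35, len 8
→ 1: sum 36, len 9
→ 9 (dropped 1, 5): sum 39, len 8
→ 0: sum 39, len 9
→ 6 (dropped 9): sum 36, len 9
Longest length seen: 9.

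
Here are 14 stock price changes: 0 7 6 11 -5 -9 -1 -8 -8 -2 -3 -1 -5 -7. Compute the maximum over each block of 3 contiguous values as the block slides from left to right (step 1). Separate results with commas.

7, 11, 11, 11, -1, -1, -1, -2, -2, -1, -1, -1

Sliding a size-3 window across the 14 values:
0 7 6 → max 7
7 6 11 → max 11
6 11 -5 → max 11
11 -5 -9 → max 11
-5 -9 -1 → max -1
-9 -1 -8 → max -1
-1 -8 -8 → max -1
-8 -8 -2 → max -2
-8 -2 -3 → max -2
-2 -3 -1 → max -1
-3 -1 -5 → max -1
-1 -5 -7 → max -1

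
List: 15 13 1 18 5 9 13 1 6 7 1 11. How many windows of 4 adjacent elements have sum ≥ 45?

15 13 1 18 → sum 47  ≥ 45 ✓
13 1 18 5 → sum 37
1 18 5 9 → sum 33
18 5 9 13 → sum 45  ≥ 45 ✓
5 9 13 1 → sum 28
9 13 1 6 → sum 29
13 1 6 7 → sum 27
1 6 7 1 → sum 15
6 7 1 11 → sum 25
2 windows satisfy the condition.

2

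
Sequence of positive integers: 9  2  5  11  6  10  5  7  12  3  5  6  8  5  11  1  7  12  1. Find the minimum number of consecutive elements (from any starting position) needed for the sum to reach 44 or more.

6

Extend right; whenever the sum reaches 44, record the length and shrink from the left:
add 9: running sum 9 < 44
add 2: running sum 11 < 44
add 5: running sum 16 < 44
add 11: running sum 27 < 44
add 6: running sum 33 < 44
add 10: running sum 43 < 44
add 5: shortest ending here [9, 2, 5, 11, 6, 10, 5] sum 48, len 7
add 7: shortest ending here [5, 11, 6, 10, 5, 7] sum 44, len 6
add 12: shortest ending here [11, 6, 10, 5, 7, 12] sum 51, len 6
add 3: shortest ending here [11, 6, 10, 5, 7, 12, 3] sum 54, len 7
add 5: shortest ending here [6, 10, 5, 7, 12, 3, 5] sum 48, len 7
add 6: shortest ending here [10, 5, 7, 12, 3, 5, 6] sum 48, len 7
add 8: shortest ending here [5, 7, 12, 3, 5, 6, 8] sum 46, len 7
add 5: shortest ending here [7, 12, 3, 5, 6, 8, 5] sum 46, len 7
add 11: shortest ending here [12, 3, 5, 6, 8, 5, 11] sum 50, len 7
add 1: shortest ending here [12, 3, 5, 6, 8, 5, 11, 1] sum 51, len 8
add 7: shortest ending here [3, 5, 6, 8, 5, 11, 1, 7] sum 46, len 8
add 12: shortest ending here [8, 5, 11, 1, 7, 12] sum 44, len 6
add 1: shortest ending here [8, 5, 11, 1, 7, 12, 1] sum 45, len 7
Shortest qualifying length: 6.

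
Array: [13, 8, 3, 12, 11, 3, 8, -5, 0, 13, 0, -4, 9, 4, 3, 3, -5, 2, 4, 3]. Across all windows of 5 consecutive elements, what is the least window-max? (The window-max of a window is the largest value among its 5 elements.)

Each size-5 window and its max:
13 8 3 12 11 → max 13
8 3 12 11 3 → max 12
3 12 11 3 8 → max 12
12 11 3 8 -5 → max 12
11 3 8 -5 0 → max 11
3 8 -5 0 13 → max 13
8 -5 0 13 0 → max 13
-5 0 13 0 -4 → max 13
0 13 0 -4 9 → max 13
13 0 -4 9 4 → max 13
0 -4 9 4 3 → max 9
-4 9 4 3 3 → max 9
9 4 3 3 -5 → max 9
4 3 3 -5 2 → max 4
3 3 -5 2 4 → max 4
3 -5 2 4 3 → max 4
Least of these is 4.

4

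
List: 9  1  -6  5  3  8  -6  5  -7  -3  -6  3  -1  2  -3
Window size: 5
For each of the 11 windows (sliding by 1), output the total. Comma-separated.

12, 11, 4, 15, 3, -3, -17, -8, -14, -5, -5

[9, 1, -6, 5, 3] → sum 12
[1, -6, 5, 3, 8] → sum 11
[-6, 5, 3, 8, -6] → sum 4
[5, 3, 8, -6, 5] → sum 15
[3, 8, -6, 5, -7] → sum 3
[8, -6, 5, -7, -3] → sum -3
[-6, 5, -7, -3, -6] → sum -17
[5, -7, -3, -6, 3] → sum -8
[-7, -3, -6, 3, -1] → sum -14
[-3, -6, 3, -1, 2] → sum -5
[-6, 3, -1, 2, -3] → sum -5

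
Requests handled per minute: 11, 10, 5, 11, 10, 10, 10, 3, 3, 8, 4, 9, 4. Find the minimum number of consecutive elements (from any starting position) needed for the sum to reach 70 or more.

Extend right; whenever the sum reaches 70, record the length and shrink from the left:
add 11: running sum 11 < 70
add 10: running sum 21 < 70
add 5: running sum 26 < 70
add 11: running sum 37 < 70
add 10: running sum 47 < 70
add 10: running sum 57 < 70
add 10: running sum 67 < 70
end 7: [11, 10, 5, 11, 10, 10, 10, 3] sum 70, len 8
end 8: [11, 10, 5, 11, 10, 10, 10, 3, 3] sum 73, len 9
end 9: [10, 5, 11, 10, 10, 10, 3, 3, 8] sum 70, len 9
end 10: [10, 5, 11, 10, 10, 10, 3, 3, 8, 4] sum 74, len 10
end 11: [5, 11, 10, 10, 10, 3, 3, 8, 4, 9] sum 73, len 10
end 12: [11, 10, 10, 10, 3, 3, 8, 4, 9, 4] sum 72, len 10
Shortest qualifying length: 8.

8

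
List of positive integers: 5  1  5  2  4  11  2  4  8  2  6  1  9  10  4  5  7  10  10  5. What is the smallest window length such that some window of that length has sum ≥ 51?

Extend right; whenever the sum reaches 51, record the length and shrink from the left:
add 5: running sum 5 < 51
add 1: running sum 6 < 51
add 5: running sum 11 < 51
add 2: running sum 13 < 51
add 4: running sum 17 < 51
add 11: running sum 28 < 51
add 2: running sum 30 < 51
add 4: running sum 34 < 51
add 8: running sum 42 < 51
add 2: running sum 44 < 51
add 6: running sum 50 < 51
end 11: [5, 1, 5, 2, 4, 11, 2, 4, 8, 2, 6, 1] sum 51, len 12
end 12: [5, 2, 4, 11, 2, 4, 8, 2, 6, 1, 9] sum 54, len 11
end 13: [11, 2, 4, 8, 2, 6, 1, 9, 10] sum 53, len 9
end 14: [11, 2, 4, 8, 2, 6, 1, 9, 10, 4] sum 57, len 10
end 15: [2, 4, 8, 2, 6, 1, 9, 10, 4, 5] sum 51, len 10
end 16: [8, 2, 6, 1, 9, 10, 4, 5, 7] sum 52, len 9
end 17: [6, 1, 9, 10, 4, 5, 7, 10] sum 52, len 8
end 18: [9, 10, 4, 5, 7, 10, 10] sum 55, len 7
end 19: [10, 4, 5, 7, 10, 10, 5] sum 51, len 7
Shortest qualifying length: 7.

7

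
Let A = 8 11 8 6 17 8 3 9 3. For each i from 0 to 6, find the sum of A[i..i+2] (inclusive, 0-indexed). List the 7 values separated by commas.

(8, 11, 8) → sum 27
(11, 8, 6) → sum 25
(8, 6, 17) → sum 31
(6, 17, 8) → sum 31
(17, 8, 3) → sum 28
(8, 3, 9) → sum 20
(3, 9, 3) → sum 15

27, 25, 31, 31, 28, 20, 15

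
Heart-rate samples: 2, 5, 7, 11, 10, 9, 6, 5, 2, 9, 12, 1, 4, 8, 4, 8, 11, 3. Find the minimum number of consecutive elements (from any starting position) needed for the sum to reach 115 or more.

add 2: running sum 2 < 115
add 5: running sum 7 < 115
add 7: running sum 14 < 115
add 11: running sum 25 < 115
add 10: running sum 35 < 115
add 9: running sum 44 < 115
add 6: running sum 50 < 115
add 5: running sum 55 < 115
add 2: running sum 57 < 115
add 9: running sum 66 < 115
add 12: running sum 78 < 115
add 1: running sum 79 < 115
add 4: running sum 83 < 115
add 8: running sum 91 < 115
add 4: running sum 95 < 115
add 8: running sum 103 < 115
add 11: running sum 114 < 115
end 17: [5, 7, 11, 10, 9, 6, 5, 2, 9, 12, 1, 4, 8, 4, 8, 11, 3] sum 115, len 17
Shortest qualifying length: 17.

17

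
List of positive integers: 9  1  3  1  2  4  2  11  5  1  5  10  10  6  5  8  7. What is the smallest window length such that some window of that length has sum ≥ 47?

add 9: running sum 9 < 47
add 1: running sum 10 < 47
add 3: running sum 13 < 47
add 1: running sum 14 < 47
add 2: running sum 16 < 47
add 4: running sum 20 < 47
add 2: running sum 22 < 47
add 11: running sum 33 < 47
add 5: running sum 38 < 47
add 1: running sum 39 < 47
add 5: running sum 44 < 47
end 11: [9, 1, 3, 1, 2, 4, 2, 11, 5, 1, 5, 10] sum 54, len 12
end 12: [4, 2, 11, 5, 1, 5, 10, 10] sum 48, len 8
end 13: [11, 5, 1, 5, 10, 10, 6] sum 48, len 7
end 14: [11, 5, 1, 5, 10, 10, 6, 5] sum 53, len 8
end 15: [5, 1, 5, 10, 10, 6, 5, 8] sum 50, len 8
end 16: [5, 10, 10, 6, 5, 8, 7] sum 51, len 7
Shortest qualifying length: 7.

7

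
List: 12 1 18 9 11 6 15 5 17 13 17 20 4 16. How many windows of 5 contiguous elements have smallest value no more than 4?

4

[12, 1, 18, 9, 11] → min 1  ≤ 4 ✓
[1, 18, 9, 11, 6] → min 1  ≤ 4 ✓
[18, 9, 11, 6, 15] → min 6
[9, 11, 6, 15, 5] → min 5
[11, 6, 15, 5, 17] → min 5
[6, 15, 5, 17, 13] → min 5
[15, 5, 17, 13, 17] → min 5
[5, 17, 13, 17, 20] → min 5
[17, 13, 17, 20, 4] → min 4  ≤ 4 ✓
[13, 17, 20, 4, 16] → min 4  ≤ 4 ✓
4 windows satisfy the condition.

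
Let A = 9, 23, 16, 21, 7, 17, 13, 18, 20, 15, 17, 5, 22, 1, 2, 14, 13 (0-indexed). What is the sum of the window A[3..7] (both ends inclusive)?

Elements at indices 3..7: 21, 7, 17, 13, 18
sum(21, 7, 17, 13, 18) = 76

76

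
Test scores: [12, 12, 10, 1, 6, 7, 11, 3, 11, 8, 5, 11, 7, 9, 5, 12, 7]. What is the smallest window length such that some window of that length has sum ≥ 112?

14

Extend right; whenever the sum reaches 112, record the length and shrink from the left:
add 12: running sum 12 < 112
add 12: running sum 24 < 112
add 10: running sum 34 < 112
add 1: running sum 35 < 112
add 6: running sum 41 < 112
add 7: running sum 48 < 112
add 11: running sum 59 < 112
add 3: running sum 62 < 112
add 11: running sum 73 < 112
add 8: running sum 81 < 112
add 5: running sum 86 < 112
add 11: running sum 97 < 112
add 7: running sum 104 < 112
add 9: shortest ending here [12, 12, 10, 1, 6, 7, 11, 3, 11, 8, 5, 11, 7, 9] sum 113, len 14
add 5: shortest ending here [12, 12, 10, 1, 6, 7, 11, 3, 11, 8, 5, 11, 7, 9, 5] sum 118, len 15
add 12: shortest ending here [12, 10, 1, 6, 7, 11, 3, 11, 8, 5, 11, 7, 9, 5, 12] sum 118, len 15
add 7: shortest ending here [10, 1, 6, 7, 11, 3, 11, 8, 5, 11, 7, 9, 5, 12, 7] sum 113, len 15
Shortest qualifying length: 14.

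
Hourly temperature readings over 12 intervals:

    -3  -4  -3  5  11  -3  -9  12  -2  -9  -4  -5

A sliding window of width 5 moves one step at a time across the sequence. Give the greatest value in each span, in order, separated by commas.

-3 -4 -3 5 11 → max 11
-4 -3 5 11 -3 → max 11
-3 5 11 -3 -9 → max 11
5 11 -3 -9 12 → max 12
11 -3 -9 12 -2 → max 12
-3 -9 12 -2 -9 → max 12
-9 12 -2 -9 -4 → max 12
12 -2 -9 -4 -5 → max 12

11, 11, 11, 12, 12, 12, 12, 12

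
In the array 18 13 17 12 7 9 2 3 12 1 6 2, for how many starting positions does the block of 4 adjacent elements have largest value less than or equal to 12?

[18, 13, 17, 12] → max 18
[13, 17, 12, 7] → max 17
[17, 12, 7, 9] → max 17
[12, 7, 9, 2] → max 12  ≤ 12 ✓
[7, 9, 2, 3] → max 9  ≤ 12 ✓
[9, 2, 3, 12] → max 12  ≤ 12 ✓
[2, 3, 12, 1] → max 12  ≤ 12 ✓
[3, 12, 1, 6] → max 12  ≤ 12 ✓
[12, 1, 6, 2] → max 12  ≤ 12 ✓
6 windows satisfy the condition.

6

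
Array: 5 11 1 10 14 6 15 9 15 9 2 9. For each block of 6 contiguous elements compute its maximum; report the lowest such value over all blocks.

Each size-6 window and its max:
5 11 1 10 14 6 → max 14
11 1 10 14 6 15 → max 15
1 10 14 6 15 9 → max 15
10 14 6 15 9 15 → max 15
14 6 15 9 15 9 → max 15
6 15 9 15 9 2 → max 15
15 9 15 9 2 9 → max 15
Lowest of these is 14.

14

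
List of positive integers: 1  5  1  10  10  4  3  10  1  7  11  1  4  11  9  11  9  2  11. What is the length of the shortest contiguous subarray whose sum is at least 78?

add 1: running sum 1 < 78
add 5: running sum 6 < 78
add 1: running sum 7 < 78
add 10: running sum 17 < 78
add 10: running sum 27 < 78
add 4: running sum 31 < 78
add 3: running sum 34 < 78
add 10: running sum 44 < 78
add 1: running sum 45 < 78
add 7: running sum 52 < 78
add 11: running sum 63 < 78
add 1: running sum 64 < 78
add 4: running sum 68 < 78
add 11: shortest ending here [5, 1, 10, 10, 4, 3, 10, 1, 7, 11, 1, 4, 11] sum 78, len 13
add 9: shortest ending here [10, 10, 4, 3, 10, 1, 7, 11, 1, 4, 11, 9] sum 81, len 12
add 11: shortest ending here [10, 4, 3, 10, 1, 7, 11, 1, 4, 11, 9, 11] sum 82, len 12
add 9: shortest ending here [4, 3, 10, 1, 7, 11, 1, 4, 11, 9, 11, 9] sum 81, len 12
add 2: shortest ending here [3, 10, 1, 7, 11, 1, 4, 11, 9, 11, 9, 2] sum 79, len 12
add 11: shortest ending here [10, 1, 7, 11, 1, 4, 11, 9, 11, 9, 2, 11] sum 87, len 12
Shortest qualifying length: 12.

12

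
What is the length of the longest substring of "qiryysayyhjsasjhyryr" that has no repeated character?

6

add q: [q] len 1
add i: [q, i] len 2
add r: [q, i, r] len 3
add y: [q, i, r, y] len 4
add y (repeat y, move left end past it): [y] len 1
add s: [y, s] len 2
add a: [y, s, a] len 3
add y (repeat y, move left end past it): [s, a, y] len 3
add y (repeat y, move left end past it): [y] len 1
add h: [y, h] len 2
add j: [y, h, j] len 3
add s: [y, h, j, s] len 4
add a: [y, h, j, s, a] len 5
add s (repeat s, move left end past it): [a, s] len 2
add j: [a, s, j] len 3
add h: [a, s, j, h] len 4
add y: [a, s, j, h, y] len 5
add r: [a, s, j, h, y, r] len 6
add y (repeat y, move left end past it): [r, y] len 2
add r (repeat r, move left end past it): [y, r] len 2
Longest all-distinct length: 6.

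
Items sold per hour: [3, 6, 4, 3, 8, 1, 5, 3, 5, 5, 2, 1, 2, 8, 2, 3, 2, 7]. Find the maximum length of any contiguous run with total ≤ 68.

→ 3: sum 3, len 1
→ 6: sum 9, len 2
→ 4: sum 13, len 3
→ 3: sum 16, len 4
→ 8: sum 24, len 5
→ 1: sum 25, len 6
→ 5: sum 30, len 7
→ 3: sum 33, len 8
→ 5: sum 38, len 9
→ 5: sum 43, len 10
→ 2: sum 45, len 11
→ 1: sum 46, len 12
→ 2: sum 48, len 13
→ 8: sum 56, len 14
→ 2: sum 58, len 15
→ 3: sum 61, len 16
→ 2: sum 63, len 17
→ 7 (dropped 3): sum 67, len 17
Longest length seen: 17.

17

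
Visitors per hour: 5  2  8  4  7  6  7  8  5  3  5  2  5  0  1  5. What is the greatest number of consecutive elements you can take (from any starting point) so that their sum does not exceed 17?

add 5: [5] sum 5, len 1
add 2: [5, 2] sum 7, len 2
add 8: [5, 2, 8] sum 15, len 3
add 4: [2, 8, 4] sum 14, len 3
add 7: [4, 7] sum 11, len 2
add 6: [4, 7, 6] sum 17, len 3
add 7: [6, 7] sum 13, len 2
add 8: [7, 8] sum 15, len 2
add 5: [8, 5] sum 13, len 2
add 3: [8, 5, 3] sum 16, len 3
add 5: [5, 3, 5] sum 13, len 3
add 2: [5, 3, 5, 2] sum 15, len 4
add 5: [3, 5, 2, 5] sum 15, len 4
add 0: [3, 5, 2, 5, 0] sum 15, len 5
add 1: [3, 5, 2, 5, 0, 1] sum 16, len 6
add 5: [2, 5, 0, 1, 5] sum 13, len 5
Longest length seen: 6.

6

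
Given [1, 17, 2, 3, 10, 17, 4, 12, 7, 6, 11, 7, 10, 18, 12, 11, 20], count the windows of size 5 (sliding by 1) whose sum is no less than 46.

[1, 17, 2, 3, 10] → sum 33
[17, 2, 3, 10, 17] → sum 49  ≥ 46 ✓
[2, 3, 10, 17, 4] → sum 36
[3, 10, 17, 4, 12] → sum 46  ≥ 46 ✓
[10, 17, 4, 12, 7] → sum 50  ≥ 46 ✓
[17, 4, 12, 7, 6] → sum 46  ≥ 46 ✓
[4, 12, 7, 6, 11] → sum 40
[12, 7, 6, 11, 7] → sum 43
[7, 6, 11, 7, 10] → sum 41
[6, 11, 7, 10, 18] → sum 52  ≥ 46 ✓
[11, 7, 10, 18, 12] → sum 58  ≥ 46 ✓
[7, 10, 18, 12, 11] → sum 58  ≥ 46 ✓
[10, 18, 12, 11, 20] → sum 71  ≥ 46 ✓
8 windows satisfy the condition.

8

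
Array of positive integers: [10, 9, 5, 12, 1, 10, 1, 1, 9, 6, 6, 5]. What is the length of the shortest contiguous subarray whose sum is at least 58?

9

Extend right; whenever the sum reaches 58, record the length and shrink from the left:
add 10: running sum 10 < 58
add 9: running sum 19 < 58
add 5: running sum 24 < 58
add 12: running sum 36 < 58
add 1: running sum 37 < 58
add 10: running sum 47 < 58
add 1: running sum 48 < 58
add 1: running sum 49 < 58
add 9: shortest ending here [10, 9, 5, 12, 1, 10, 1, 1, 9] sum 58, len 9
add 6: shortest ending here [10, 9, 5, 12, 1, 10, 1, 1, 9, 6] sum 64, len 10
add 6: shortest ending here [9, 5, 12, 1, 10, 1, 1, 9, 6, 6] sum 60, len 10
add 5: shortest ending here [9, 5, 12, 1, 10, 1, 1, 9, 6, 6, 5] sum 65, len 11
Shortest qualifying length: 9.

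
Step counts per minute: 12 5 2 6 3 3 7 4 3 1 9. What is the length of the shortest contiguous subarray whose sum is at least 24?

4

Extend right; whenever the sum reaches 24, record the length and shrink from the left:
add 12: running sum 12 < 24
add 5: running sum 17 < 24
add 2: running sum 19 < 24
add 6: shortest ending here [12, 5, 2, 6] sum 25, len 4
add 3: shortest ending here [12, 5, 2, 6, 3] sum 28, len 5
add 3: shortest ending here [12, 5, 2, 6, 3, 3] sum 31, len 6
add 7: shortest ending here [5, 2, 6, 3, 3, 7] sum 26, len 6
add 4: shortest ending here [2, 6, 3, 3, 7, 4] sum 25, len 6
add 3: shortest ending here [6, 3, 3, 7, 4, 3] sum 26, len 6
add 1: shortest ending here [6, 3, 3, 7, 4, 3, 1] sum 27, len 7
add 9: shortest ending here [7, 4, 3, 1, 9] sum 24, len 5
Shortest qualifying length: 4.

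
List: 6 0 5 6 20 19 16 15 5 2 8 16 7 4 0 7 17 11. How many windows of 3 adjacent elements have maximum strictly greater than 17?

[6, 0, 5] → max 6
[0, 5, 6] → max 6
[5, 6, 20] → max 20  > 17 ✓
[6, 20, 19] → max 20  > 17 ✓
[20, 19, 16] → max 20  > 17 ✓
[19, 16, 15] → max 19  > 17 ✓
[16, 15, 5] → max 16
[15, 5, 2] → max 15
[5, 2, 8] → max 8
[2, 8, 16] → max 16
[8, 16, 7] → max 16
[16, 7, 4] → max 16
[7, 4, 0] → max 7
[4, 0, 7] → max 7
[0, 7, 17] → max 17
[7, 17, 11] → max 17
4 windows satisfy the condition.

4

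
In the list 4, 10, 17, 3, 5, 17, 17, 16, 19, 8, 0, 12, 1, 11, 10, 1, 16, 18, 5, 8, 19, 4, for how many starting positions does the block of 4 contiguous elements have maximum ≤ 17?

[4, 10, 17, 3] → max 17  ≤ 17 ✓
[10, 17, 3, 5] → max 17  ≤ 17 ✓
[17, 3, 5, 17] → max 17  ≤ 17 ✓
[3, 5, 17, 17] → max 17  ≤ 17 ✓
[5, 17, 17, 16] → max 17  ≤ 17 ✓
[17, 17, 16, 19] → max 19
[17, 16, 19, 8] → max 19
[16, 19, 8, 0] → max 19
[19, 8, 0, 12] → max 19
[8, 0, 12, 1] → max 12  ≤ 17 ✓
[0, 12, 1, 11] → max 12  ≤ 17 ✓
[12, 1, 11, 10] → max 12  ≤ 17 ✓
[1, 11, 10, 1] → max 11  ≤ 17 ✓
[11, 10, 1, 16] → max 16  ≤ 17 ✓
[10, 1, 16, 18] → max 18
[1, 16, 18, 5] → max 18
[16, 18, 5, 8] → max 18
[18, 5, 8, 19] → max 19
[5, 8, 19, 4] → max 19
10 windows satisfy the condition.

10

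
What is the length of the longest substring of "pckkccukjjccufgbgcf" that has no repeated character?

add p: [p] len 1
add c: [p, c] len 2
add k: [p, c, k] len 3
add k (repeat k, move left end past it): [k] len 1
add c: [k, c] len 2
add c (repeat c, move left end past it): [c] len 1
add u: [c, u] len 2
add k: [c, u, k] len 3
add j: [c, u, k, j] len 4
add j (repeat j, move left end past it): [j] len 1
add c: [j, c] len 2
add c (repeat c, move left end past it): [c] len 1
add u: [c, u] len 2
add f: [c, u, f] len 3
add g: [c, u, f, g] len 4
add b: [c, u, f, g, b] len 5
add g (repeat g, move left end past it): [b, g] len 2
add c: [b, g, c] len 3
add f: [b, g, c, f] len 4
Longest all-distinct length: 5.

5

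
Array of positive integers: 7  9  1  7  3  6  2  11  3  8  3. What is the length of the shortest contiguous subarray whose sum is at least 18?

add 7: running sum 7 < 18
add 9: running sum 16 < 18
add 1: running sum 17 < 18
end 3: [7, 9, 1, 7] sum 24, len 4
end 4: [9, 1, 7, 3] sum 20, len 4
end 5: [9, 1, 7, 3, 6] sum 26, len 5
end 6: [7, 3, 6, 2] sum 18, len 4
end 7: [6, 2, 11] sum 19, len 3
end 8: [6, 2, 11, 3] sum 22, len 4
end 9: [11, 3, 8] sum 22, len 3
end 10: [11, 3, 8, 3] sum 25, len 4
Shortest qualifying length: 3.

3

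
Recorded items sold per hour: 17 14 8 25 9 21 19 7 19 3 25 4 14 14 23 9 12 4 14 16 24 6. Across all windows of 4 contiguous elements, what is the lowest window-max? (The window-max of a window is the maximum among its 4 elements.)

14

17 14 8 25 → max 25
14 8 25 9 → max 25
8 25 9 21 → max 25
25 9 21 19 → max 25
9 21 19 7 → max 21
21 19 7 19 → max 21
19 7 19 3 → max 19
7 19 3 25 → max 25
19 3 25 4 → max 25
3 25 4 14 → max 25
25 4 14 14 → max 25
4 14 14 23 → max 23
14 14 23 9 → max 23
14 23 9 12 → max 23
23 9 12 4 → max 23
9 12 4 14 → max 14
12 4 14 16 → max 16
4 14 16 24 → max 24
14 16 24 6 → max 24
Lowest of these is 14.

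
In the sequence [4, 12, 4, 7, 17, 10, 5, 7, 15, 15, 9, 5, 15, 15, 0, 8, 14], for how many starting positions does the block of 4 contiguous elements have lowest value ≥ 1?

11

[4, 12, 4, 7] → min 4  ≥ 1 ✓
[12, 4, 7, 17] → min 4  ≥ 1 ✓
[4, 7, 17, 10] → min 4  ≥ 1 ✓
[7, 17, 10, 5] → min 5  ≥ 1 ✓
[17, 10, 5, 7] → min 5  ≥ 1 ✓
[10, 5, 7, 15] → min 5  ≥ 1 ✓
[5, 7, 15, 15] → min 5  ≥ 1 ✓
[7, 15, 15, 9] → min 7  ≥ 1 ✓
[15, 15, 9, 5] → min 5  ≥ 1 ✓
[15, 9, 5, 15] → min 5  ≥ 1 ✓
[9, 5, 15, 15] → min 5  ≥ 1 ✓
[5, 15, 15, 0] → min 0
[15, 15, 0, 8] → min 0
[15, 0, 8, 14] → min 0
11 windows satisfy the condition.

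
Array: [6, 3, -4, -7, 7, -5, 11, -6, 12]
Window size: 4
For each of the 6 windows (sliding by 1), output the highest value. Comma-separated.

6, 7, 7, 11, 11, 12

Sliding a size-4 window across the 9 values:
(6, 3, -4, -7) → max 6
(3, -4, -7, 7) → max 7
(-4, -7, 7, -5) → max 7
(-7, 7, -5, 11) → max 11
(7, -5, 11, -6) → max 11
(-5, 11, -6, 12) → max 12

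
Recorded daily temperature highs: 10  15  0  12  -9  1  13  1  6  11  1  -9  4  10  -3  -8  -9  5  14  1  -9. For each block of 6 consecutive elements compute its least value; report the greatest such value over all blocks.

1

[10, 15, 0, 12, -9, 1] → min -9
[15, 0, 12, -9, 1, 13] → min -9
[0, 12, -9, 1, 13, 1] → min -9
[12, -9, 1, 13, 1, 6] → min -9
[-9, 1, 13, 1, 6, 11] → min -9
[1, 13, 1, 6, 11, 1] → min 1
[13, 1, 6, 11, 1, -9] → min -9
[1, 6, 11, 1, -9, 4] → min -9
[6, 11, 1, -9, 4, 10] → min -9
[11, 1, -9, 4, 10, -3] → min -9
[1, -9, 4, 10, -3, -8] → min -9
[-9, 4, 10, -3, -8, -9] → min -9
[4, 10, -3, -8, -9, 5] → min -9
[10, -3, -8, -9, 5, 14] → min -9
[-3, -8, -9, 5, 14, 1] → min -9
[-8, -9, 5, 14, 1, -9] → min -9
Greatest of these is 1.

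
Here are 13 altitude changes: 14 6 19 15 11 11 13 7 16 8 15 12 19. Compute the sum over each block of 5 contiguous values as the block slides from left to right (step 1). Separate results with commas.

65, 62, 69, 57, 58, 55, 59, 58, 70

Sliding a size-5 window across the 13 values:
[14, 6, 19, 15, 11] → sum 65
[6, 19, 15, 11, 11] → sum 62
[19, 15, 11, 11, 13] → sum 69
[15, 11, 11, 13, 7] → sum 57
[11, 11, 13, 7, 16] → sum 58
[11, 13, 7, 16, 8] → sum 55
[13, 7, 16, 8, 15] → sum 59
[7, 16, 8, 15, 12] → sum 58
[16, 8, 15, 12, 19] → sum 70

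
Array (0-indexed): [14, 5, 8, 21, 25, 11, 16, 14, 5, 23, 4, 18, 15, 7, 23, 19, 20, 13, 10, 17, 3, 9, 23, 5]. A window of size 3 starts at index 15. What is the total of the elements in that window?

Elements at indices 15..17: 19, 20, 13
sum(19, 20, 13) = 52

52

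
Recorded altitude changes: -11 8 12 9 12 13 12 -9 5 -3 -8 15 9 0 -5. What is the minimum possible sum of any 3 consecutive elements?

-11 8 12 → sum 9
8 12 9 → sum 29
12 9 12 → sum 33
9 12 13 → sum 34
12 13 12 → sum 37
13 12 -9 → sum 16
12 -9 5 → sum 8
-9 5 -3 → sum -7
5 -3 -8 → sum -6
-3 -8 15 → sum 4
-8 15 9 → sum 16
15 9 0 → sum 24
9 0 -5 → sum 4
Minimum of these is -7.

-7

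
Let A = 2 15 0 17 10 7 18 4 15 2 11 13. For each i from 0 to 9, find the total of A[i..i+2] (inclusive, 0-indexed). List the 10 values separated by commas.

17, 32, 27, 34, 35, 29, 37, 21, 28, 26

2 15 0 → sum 17
15 0 17 → sum 32
0 17 10 → sum 27
17 10 7 → sum 34
10 7 18 → sum 35
7 18 4 → sum 29
18 4 15 → sum 37
4 15 2 → sum 21
15 2 11 → sum 28
2 11 13 → sum 26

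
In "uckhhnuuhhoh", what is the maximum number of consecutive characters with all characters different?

add u: [u] len 1
add c: [u, c] len 2
add k: [u, c, k] len 3
add h: [u, c, k, h] len 4
add h (repeat h, move left end past it): [h] len 1
add n: [h, n] len 2
add u: [h, n, u] len 3
add u (repeat u, move left end past it): [u] len 1
add h: [u, h] len 2
add h (repeat h, move left end past it): [h] len 1
add o: [h, o] len 2
add h (repeat h, move left end past it): [o, h] len 2
Longest all-distinct length: 4.

4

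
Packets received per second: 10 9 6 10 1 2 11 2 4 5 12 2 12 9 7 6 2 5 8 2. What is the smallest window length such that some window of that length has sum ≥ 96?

15

Extend right; whenever the sum reaches 96, record the length and shrink from the left:
add 10: running sum 10 < 96
add 9: running sum 19 < 96
add 6: running sum 25 < 96
add 10: running sum 35 < 96
add 1: running sum 36 < 96
add 2: running sum 38 < 96
add 11: running sum 49 < 96
add 2: running sum 51 < 96
add 4: running sum 55 < 96
add 5: running sum 60 < 96
add 12: running sum 72 < 96
add 2: running sum 74 < 96
add 12: running sum 86 < 96
add 9: running sum 95 < 96
end 14: [10, 9, 6, 10, 1, 2, 11, 2, 4, 5, 12, 2, 12, 9, 7] sum 102, len 15
end 15: [9, 6, 10, 1, 2, 11, 2, 4, 5, 12, 2, 12, 9, 7, 6] sum 98, len 15
end 16: [9, 6, 10, 1, 2, 11, 2, 4, 5, 12, 2, 12, 9, 7, 6, 2] sum 100, len 16
end 17: [6, 10, 1, 2, 11, 2, 4, 5, 12, 2, 12, 9, 7, 6, 2, 5] sum 96, len 16
end 18: [10, 1, 2, 11, 2, 4, 5, 12, 2, 12, 9, 7, 6, 2, 5, 8] sum 98, len 16
end 19: [10, 1, 2, 11, 2, 4, 5, 12, 2, 12, 9, 7, 6, 2, 5, 8, 2] sum 100, len 17
Shortest qualifying length: 15.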